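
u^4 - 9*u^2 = u^2*(u - 3)*(u + 3)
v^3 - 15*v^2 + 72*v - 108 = (v - 6)^2*(v - 3)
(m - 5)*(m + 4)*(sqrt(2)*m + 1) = sqrt(2)*m^3 - sqrt(2)*m^2 + m^2 - 20*sqrt(2)*m - m - 20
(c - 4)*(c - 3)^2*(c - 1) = c^4 - 11*c^3 + 43*c^2 - 69*c + 36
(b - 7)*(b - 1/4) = b^2 - 29*b/4 + 7/4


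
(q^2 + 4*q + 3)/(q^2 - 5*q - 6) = (q + 3)/(q - 6)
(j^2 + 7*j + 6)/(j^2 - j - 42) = (j + 1)/(j - 7)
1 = 1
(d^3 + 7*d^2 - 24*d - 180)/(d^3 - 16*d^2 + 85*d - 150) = (d^2 + 12*d + 36)/(d^2 - 11*d + 30)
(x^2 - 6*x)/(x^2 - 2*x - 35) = x*(6 - x)/(-x^2 + 2*x + 35)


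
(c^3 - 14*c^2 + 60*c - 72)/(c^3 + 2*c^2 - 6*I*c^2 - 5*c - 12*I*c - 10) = (c^3 - 14*c^2 + 60*c - 72)/(c^3 + c^2*(2 - 6*I) + c*(-5 - 12*I) - 10)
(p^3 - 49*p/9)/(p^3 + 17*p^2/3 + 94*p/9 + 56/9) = p*(3*p - 7)/(3*p^2 + 10*p + 8)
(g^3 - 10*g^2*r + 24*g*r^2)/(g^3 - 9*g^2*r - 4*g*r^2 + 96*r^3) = g*(-g + 6*r)/(-g^2 + 5*g*r + 24*r^2)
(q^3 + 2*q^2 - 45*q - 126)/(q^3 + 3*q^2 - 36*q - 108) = (q - 7)/(q - 6)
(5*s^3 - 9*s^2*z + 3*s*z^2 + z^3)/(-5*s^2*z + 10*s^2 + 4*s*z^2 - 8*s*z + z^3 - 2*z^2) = (-s + z)/(z - 2)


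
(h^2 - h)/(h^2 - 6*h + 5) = h/(h - 5)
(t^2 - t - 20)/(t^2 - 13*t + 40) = (t + 4)/(t - 8)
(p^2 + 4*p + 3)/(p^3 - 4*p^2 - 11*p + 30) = (p + 1)/(p^2 - 7*p + 10)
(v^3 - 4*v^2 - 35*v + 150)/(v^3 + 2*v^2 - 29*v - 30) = (v - 5)/(v + 1)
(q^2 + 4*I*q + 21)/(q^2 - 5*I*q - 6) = (q + 7*I)/(q - 2*I)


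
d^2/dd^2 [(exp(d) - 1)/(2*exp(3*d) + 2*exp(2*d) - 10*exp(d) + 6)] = (2*exp(3*d) + 3*exp(2*d) + 8*exp(d) + 3)*exp(d)/(exp(6*d) + 6*exp(5*d) + 3*exp(4*d) - 28*exp(3*d) - 9*exp(2*d) + 54*exp(d) - 27)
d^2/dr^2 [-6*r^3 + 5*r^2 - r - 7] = 10 - 36*r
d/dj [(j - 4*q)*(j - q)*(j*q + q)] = q*(3*j^2 - 10*j*q + 2*j + 4*q^2 - 5*q)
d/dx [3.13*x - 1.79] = 3.13000000000000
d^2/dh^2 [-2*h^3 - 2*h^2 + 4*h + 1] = -12*h - 4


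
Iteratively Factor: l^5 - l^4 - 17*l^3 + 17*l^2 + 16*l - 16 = (l - 1)*(l^4 - 17*l^2 + 16) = (l - 1)*(l + 1)*(l^3 - l^2 - 16*l + 16) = (l - 1)*(l + 1)*(l + 4)*(l^2 - 5*l + 4) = (l - 1)^2*(l + 1)*(l + 4)*(l - 4)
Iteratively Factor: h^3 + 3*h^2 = (h)*(h^2 + 3*h) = h^2*(h + 3)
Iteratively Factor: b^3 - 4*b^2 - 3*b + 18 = (b - 3)*(b^2 - b - 6) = (b - 3)^2*(b + 2)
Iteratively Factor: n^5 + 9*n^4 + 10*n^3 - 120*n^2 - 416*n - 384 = (n - 4)*(n^4 + 13*n^3 + 62*n^2 + 128*n + 96) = (n - 4)*(n + 4)*(n^3 + 9*n^2 + 26*n + 24) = (n - 4)*(n + 2)*(n + 4)*(n^2 + 7*n + 12) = (n - 4)*(n + 2)*(n + 3)*(n + 4)*(n + 4)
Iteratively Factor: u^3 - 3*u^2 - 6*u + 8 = (u + 2)*(u^2 - 5*u + 4) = (u - 4)*(u + 2)*(u - 1)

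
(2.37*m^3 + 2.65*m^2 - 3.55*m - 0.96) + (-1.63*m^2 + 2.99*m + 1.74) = 2.37*m^3 + 1.02*m^2 - 0.56*m + 0.78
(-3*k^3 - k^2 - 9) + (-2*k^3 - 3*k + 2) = -5*k^3 - k^2 - 3*k - 7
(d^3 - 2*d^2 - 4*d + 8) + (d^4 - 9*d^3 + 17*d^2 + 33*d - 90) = d^4 - 8*d^3 + 15*d^2 + 29*d - 82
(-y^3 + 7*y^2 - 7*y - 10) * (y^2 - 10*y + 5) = -y^5 + 17*y^4 - 82*y^3 + 95*y^2 + 65*y - 50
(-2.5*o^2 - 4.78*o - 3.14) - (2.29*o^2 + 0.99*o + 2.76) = -4.79*o^2 - 5.77*o - 5.9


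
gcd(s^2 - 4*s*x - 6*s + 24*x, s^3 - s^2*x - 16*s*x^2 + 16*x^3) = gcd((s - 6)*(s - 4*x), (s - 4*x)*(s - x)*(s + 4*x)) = -s + 4*x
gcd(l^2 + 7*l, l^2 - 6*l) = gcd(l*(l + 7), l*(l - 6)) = l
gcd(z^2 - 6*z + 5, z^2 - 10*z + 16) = 1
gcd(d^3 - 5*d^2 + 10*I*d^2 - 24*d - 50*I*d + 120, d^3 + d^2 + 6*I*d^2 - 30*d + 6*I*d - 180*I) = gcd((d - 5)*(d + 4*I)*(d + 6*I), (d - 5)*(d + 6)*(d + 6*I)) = d^2 + d*(-5 + 6*I) - 30*I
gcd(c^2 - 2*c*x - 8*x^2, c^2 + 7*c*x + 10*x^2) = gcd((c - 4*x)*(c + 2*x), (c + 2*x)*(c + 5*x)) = c + 2*x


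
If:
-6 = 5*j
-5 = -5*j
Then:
No Solution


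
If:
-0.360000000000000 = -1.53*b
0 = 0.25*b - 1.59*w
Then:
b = 0.24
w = 0.04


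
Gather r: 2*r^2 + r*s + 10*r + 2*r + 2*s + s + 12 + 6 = 2*r^2 + r*(s + 12) + 3*s + 18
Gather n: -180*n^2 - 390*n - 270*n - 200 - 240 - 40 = -180*n^2 - 660*n - 480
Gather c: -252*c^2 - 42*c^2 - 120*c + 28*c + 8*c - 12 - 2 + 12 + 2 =-294*c^2 - 84*c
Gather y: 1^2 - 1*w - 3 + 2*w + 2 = w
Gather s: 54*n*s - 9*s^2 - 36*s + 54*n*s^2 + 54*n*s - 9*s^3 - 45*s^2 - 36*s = -9*s^3 + s^2*(54*n - 54) + s*(108*n - 72)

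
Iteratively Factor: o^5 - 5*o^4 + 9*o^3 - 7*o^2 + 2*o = (o)*(o^4 - 5*o^3 + 9*o^2 - 7*o + 2) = o*(o - 2)*(o^3 - 3*o^2 + 3*o - 1) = o*(o - 2)*(o - 1)*(o^2 - 2*o + 1) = o*(o - 2)*(o - 1)^2*(o - 1)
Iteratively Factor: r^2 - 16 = (r - 4)*(r + 4)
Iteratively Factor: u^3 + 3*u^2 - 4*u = (u - 1)*(u^2 + 4*u) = u*(u - 1)*(u + 4)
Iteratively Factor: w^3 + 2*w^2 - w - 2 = (w + 2)*(w^2 - 1) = (w - 1)*(w + 2)*(w + 1)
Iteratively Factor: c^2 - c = (c)*(c - 1)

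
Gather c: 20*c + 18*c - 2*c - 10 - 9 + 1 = 36*c - 18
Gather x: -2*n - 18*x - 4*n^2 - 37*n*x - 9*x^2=-4*n^2 - 2*n - 9*x^2 + x*(-37*n - 18)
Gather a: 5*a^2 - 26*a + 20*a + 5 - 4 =5*a^2 - 6*a + 1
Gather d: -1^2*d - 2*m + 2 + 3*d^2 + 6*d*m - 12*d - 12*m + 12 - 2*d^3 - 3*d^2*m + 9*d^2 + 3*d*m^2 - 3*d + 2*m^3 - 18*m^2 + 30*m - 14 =-2*d^3 + d^2*(12 - 3*m) + d*(3*m^2 + 6*m - 16) + 2*m^3 - 18*m^2 + 16*m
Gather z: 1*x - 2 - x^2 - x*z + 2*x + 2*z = -x^2 + 3*x + z*(2 - x) - 2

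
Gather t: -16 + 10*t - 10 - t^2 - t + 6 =-t^2 + 9*t - 20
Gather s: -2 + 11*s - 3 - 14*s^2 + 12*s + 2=-14*s^2 + 23*s - 3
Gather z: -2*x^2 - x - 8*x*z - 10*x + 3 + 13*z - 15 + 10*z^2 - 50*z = -2*x^2 - 11*x + 10*z^2 + z*(-8*x - 37) - 12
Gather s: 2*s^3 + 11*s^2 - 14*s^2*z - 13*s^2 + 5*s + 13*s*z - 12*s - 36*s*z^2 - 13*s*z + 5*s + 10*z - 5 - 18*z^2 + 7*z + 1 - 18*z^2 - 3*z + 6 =2*s^3 + s^2*(-14*z - 2) + s*(-36*z^2 - 2) - 36*z^2 + 14*z + 2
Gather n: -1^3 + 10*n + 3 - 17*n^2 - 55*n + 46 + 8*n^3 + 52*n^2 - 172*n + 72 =8*n^3 + 35*n^2 - 217*n + 120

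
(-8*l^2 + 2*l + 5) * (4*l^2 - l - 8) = -32*l^4 + 16*l^3 + 82*l^2 - 21*l - 40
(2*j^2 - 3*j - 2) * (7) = 14*j^2 - 21*j - 14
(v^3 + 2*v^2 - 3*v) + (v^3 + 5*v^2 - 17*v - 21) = 2*v^3 + 7*v^2 - 20*v - 21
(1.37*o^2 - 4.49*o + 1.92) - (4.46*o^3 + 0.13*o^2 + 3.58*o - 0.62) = -4.46*o^3 + 1.24*o^2 - 8.07*o + 2.54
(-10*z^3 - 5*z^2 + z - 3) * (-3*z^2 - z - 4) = 30*z^5 + 25*z^4 + 42*z^3 + 28*z^2 - z + 12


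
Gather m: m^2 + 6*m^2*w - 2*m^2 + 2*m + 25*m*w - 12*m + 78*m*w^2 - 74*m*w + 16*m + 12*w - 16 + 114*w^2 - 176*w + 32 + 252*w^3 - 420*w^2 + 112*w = m^2*(6*w - 1) + m*(78*w^2 - 49*w + 6) + 252*w^3 - 306*w^2 - 52*w + 16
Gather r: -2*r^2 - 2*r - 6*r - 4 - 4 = -2*r^2 - 8*r - 8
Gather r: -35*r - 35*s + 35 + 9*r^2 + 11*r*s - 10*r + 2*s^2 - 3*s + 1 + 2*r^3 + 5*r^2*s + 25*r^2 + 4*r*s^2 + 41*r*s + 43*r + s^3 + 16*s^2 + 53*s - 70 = 2*r^3 + r^2*(5*s + 34) + r*(4*s^2 + 52*s - 2) + s^3 + 18*s^2 + 15*s - 34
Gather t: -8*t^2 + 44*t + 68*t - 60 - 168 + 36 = -8*t^2 + 112*t - 192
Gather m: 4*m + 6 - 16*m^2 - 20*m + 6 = -16*m^2 - 16*m + 12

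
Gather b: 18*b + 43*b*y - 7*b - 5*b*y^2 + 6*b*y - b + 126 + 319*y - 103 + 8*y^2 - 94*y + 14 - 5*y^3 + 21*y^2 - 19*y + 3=b*(-5*y^2 + 49*y + 10) - 5*y^3 + 29*y^2 + 206*y + 40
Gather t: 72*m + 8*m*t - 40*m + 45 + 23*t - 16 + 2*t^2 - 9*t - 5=32*m + 2*t^2 + t*(8*m + 14) + 24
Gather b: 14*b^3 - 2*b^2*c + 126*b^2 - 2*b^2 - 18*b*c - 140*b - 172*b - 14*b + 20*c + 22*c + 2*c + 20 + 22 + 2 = 14*b^3 + b^2*(124 - 2*c) + b*(-18*c - 326) + 44*c + 44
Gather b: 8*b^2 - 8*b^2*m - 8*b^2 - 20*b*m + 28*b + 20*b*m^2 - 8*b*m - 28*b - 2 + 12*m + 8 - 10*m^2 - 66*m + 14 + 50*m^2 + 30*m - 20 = -8*b^2*m + b*(20*m^2 - 28*m) + 40*m^2 - 24*m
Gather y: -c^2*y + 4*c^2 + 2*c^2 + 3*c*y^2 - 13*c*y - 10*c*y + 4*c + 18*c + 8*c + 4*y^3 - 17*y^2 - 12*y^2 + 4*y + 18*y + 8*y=6*c^2 + 30*c + 4*y^3 + y^2*(3*c - 29) + y*(-c^2 - 23*c + 30)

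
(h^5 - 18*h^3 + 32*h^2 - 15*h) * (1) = h^5 - 18*h^3 + 32*h^2 - 15*h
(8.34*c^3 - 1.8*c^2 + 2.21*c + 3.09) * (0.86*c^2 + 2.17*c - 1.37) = 7.1724*c^5 + 16.5498*c^4 - 13.4312*c^3 + 9.9191*c^2 + 3.6776*c - 4.2333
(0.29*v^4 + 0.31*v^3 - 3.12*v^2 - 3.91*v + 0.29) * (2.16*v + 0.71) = 0.6264*v^5 + 0.8755*v^4 - 6.5191*v^3 - 10.6608*v^2 - 2.1497*v + 0.2059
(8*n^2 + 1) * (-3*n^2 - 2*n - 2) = -24*n^4 - 16*n^3 - 19*n^2 - 2*n - 2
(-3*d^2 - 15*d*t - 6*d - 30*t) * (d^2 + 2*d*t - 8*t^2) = -3*d^4 - 21*d^3*t - 6*d^3 - 6*d^2*t^2 - 42*d^2*t + 120*d*t^3 - 12*d*t^2 + 240*t^3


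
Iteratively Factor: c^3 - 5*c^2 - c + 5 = (c - 5)*(c^2 - 1) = (c - 5)*(c + 1)*(c - 1)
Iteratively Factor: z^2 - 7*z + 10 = (z - 5)*(z - 2)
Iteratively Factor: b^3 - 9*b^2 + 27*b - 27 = (b - 3)*(b^2 - 6*b + 9) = (b - 3)^2*(b - 3)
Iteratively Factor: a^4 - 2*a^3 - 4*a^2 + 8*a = (a - 2)*(a^3 - 4*a) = (a - 2)^2*(a^2 + 2*a) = (a - 2)^2*(a + 2)*(a)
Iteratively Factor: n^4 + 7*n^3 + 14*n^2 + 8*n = (n + 4)*(n^3 + 3*n^2 + 2*n) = n*(n + 4)*(n^2 + 3*n + 2) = n*(n + 1)*(n + 4)*(n + 2)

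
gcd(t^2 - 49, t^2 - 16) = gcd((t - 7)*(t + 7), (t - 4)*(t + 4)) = 1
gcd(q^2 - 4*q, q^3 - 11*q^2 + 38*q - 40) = q - 4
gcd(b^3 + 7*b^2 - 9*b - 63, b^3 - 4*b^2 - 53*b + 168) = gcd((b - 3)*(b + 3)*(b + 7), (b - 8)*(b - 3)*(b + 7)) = b^2 + 4*b - 21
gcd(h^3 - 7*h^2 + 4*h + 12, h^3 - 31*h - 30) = h^2 - 5*h - 6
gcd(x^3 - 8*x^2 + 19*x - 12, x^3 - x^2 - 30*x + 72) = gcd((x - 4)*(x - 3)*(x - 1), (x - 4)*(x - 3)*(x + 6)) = x^2 - 7*x + 12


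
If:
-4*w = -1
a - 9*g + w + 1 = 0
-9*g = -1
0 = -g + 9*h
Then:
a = -1/4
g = 1/9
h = 1/81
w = 1/4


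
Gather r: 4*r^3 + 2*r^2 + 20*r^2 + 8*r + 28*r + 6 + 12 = 4*r^3 + 22*r^2 + 36*r + 18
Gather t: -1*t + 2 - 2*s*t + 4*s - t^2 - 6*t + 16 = 4*s - t^2 + t*(-2*s - 7) + 18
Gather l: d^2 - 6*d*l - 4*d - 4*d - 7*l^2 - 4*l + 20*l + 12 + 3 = d^2 - 8*d - 7*l^2 + l*(16 - 6*d) + 15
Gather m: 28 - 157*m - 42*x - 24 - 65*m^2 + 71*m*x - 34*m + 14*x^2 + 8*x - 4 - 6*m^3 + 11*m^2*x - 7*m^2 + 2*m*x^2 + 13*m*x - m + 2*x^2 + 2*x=-6*m^3 + m^2*(11*x - 72) + m*(2*x^2 + 84*x - 192) + 16*x^2 - 32*x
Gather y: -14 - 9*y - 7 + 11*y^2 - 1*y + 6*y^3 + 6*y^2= 6*y^3 + 17*y^2 - 10*y - 21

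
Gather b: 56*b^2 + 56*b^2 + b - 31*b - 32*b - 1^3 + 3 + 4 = 112*b^2 - 62*b + 6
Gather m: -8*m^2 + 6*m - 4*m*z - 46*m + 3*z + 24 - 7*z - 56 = -8*m^2 + m*(-4*z - 40) - 4*z - 32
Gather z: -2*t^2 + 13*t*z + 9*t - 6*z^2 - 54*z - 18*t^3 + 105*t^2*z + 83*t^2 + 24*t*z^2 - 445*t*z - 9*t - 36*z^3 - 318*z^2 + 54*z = -18*t^3 + 81*t^2 - 36*z^3 + z^2*(24*t - 324) + z*(105*t^2 - 432*t)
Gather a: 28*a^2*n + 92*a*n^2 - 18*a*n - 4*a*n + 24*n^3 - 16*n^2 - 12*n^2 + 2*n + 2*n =28*a^2*n + a*(92*n^2 - 22*n) + 24*n^3 - 28*n^2 + 4*n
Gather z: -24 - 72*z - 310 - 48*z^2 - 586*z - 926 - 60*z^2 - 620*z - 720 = -108*z^2 - 1278*z - 1980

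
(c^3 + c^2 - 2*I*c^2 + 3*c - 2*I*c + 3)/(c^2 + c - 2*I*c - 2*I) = (c^2 - 2*I*c + 3)/(c - 2*I)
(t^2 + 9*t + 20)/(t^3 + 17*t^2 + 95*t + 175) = (t + 4)/(t^2 + 12*t + 35)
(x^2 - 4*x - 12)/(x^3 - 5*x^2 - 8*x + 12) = 1/(x - 1)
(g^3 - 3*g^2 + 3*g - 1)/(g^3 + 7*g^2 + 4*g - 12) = (g^2 - 2*g + 1)/(g^2 + 8*g + 12)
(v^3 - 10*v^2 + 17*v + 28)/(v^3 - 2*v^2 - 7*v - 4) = (v - 7)/(v + 1)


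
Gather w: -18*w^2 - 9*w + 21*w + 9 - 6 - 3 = -18*w^2 + 12*w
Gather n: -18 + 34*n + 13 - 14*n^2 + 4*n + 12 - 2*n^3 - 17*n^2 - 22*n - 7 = -2*n^3 - 31*n^2 + 16*n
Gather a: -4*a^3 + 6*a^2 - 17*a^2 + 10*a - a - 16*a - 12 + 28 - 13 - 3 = -4*a^3 - 11*a^2 - 7*a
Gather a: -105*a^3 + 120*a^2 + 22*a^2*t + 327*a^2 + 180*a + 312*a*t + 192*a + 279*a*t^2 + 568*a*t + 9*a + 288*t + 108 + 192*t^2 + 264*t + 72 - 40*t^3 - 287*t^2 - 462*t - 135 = -105*a^3 + a^2*(22*t + 447) + a*(279*t^2 + 880*t + 381) - 40*t^3 - 95*t^2 + 90*t + 45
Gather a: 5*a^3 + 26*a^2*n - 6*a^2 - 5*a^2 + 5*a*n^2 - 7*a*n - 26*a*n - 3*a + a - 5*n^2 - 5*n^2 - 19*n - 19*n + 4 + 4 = 5*a^3 + a^2*(26*n - 11) + a*(5*n^2 - 33*n - 2) - 10*n^2 - 38*n + 8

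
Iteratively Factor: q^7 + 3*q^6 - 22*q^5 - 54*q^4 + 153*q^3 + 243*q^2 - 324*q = (q - 3)*(q^6 + 6*q^5 - 4*q^4 - 66*q^3 - 45*q^2 + 108*q) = (q - 3)^2*(q^5 + 9*q^4 + 23*q^3 + 3*q^2 - 36*q) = (q - 3)^2*(q + 4)*(q^4 + 5*q^3 + 3*q^2 - 9*q) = (q - 3)^2*(q + 3)*(q + 4)*(q^3 + 2*q^2 - 3*q) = q*(q - 3)^2*(q + 3)*(q + 4)*(q^2 + 2*q - 3) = q*(q - 3)^2*(q + 3)^2*(q + 4)*(q - 1)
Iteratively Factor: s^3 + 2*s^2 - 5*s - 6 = (s + 1)*(s^2 + s - 6) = (s - 2)*(s + 1)*(s + 3)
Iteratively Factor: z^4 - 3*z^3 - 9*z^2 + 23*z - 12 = (z - 1)*(z^3 - 2*z^2 - 11*z + 12) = (z - 1)*(z + 3)*(z^2 - 5*z + 4) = (z - 4)*(z - 1)*(z + 3)*(z - 1)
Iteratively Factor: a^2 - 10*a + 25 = (a - 5)*(a - 5)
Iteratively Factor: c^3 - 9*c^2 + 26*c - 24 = (c - 3)*(c^2 - 6*c + 8) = (c - 3)*(c - 2)*(c - 4)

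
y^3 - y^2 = y^2*(y - 1)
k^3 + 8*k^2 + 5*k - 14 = (k - 1)*(k + 2)*(k + 7)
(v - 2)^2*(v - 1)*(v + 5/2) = v^4 - 5*v^3/2 - 9*v^2/2 + 16*v - 10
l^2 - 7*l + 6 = (l - 6)*(l - 1)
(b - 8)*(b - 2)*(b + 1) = b^3 - 9*b^2 + 6*b + 16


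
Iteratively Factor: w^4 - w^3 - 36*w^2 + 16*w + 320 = (w + 4)*(w^3 - 5*w^2 - 16*w + 80) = (w - 4)*(w + 4)*(w^2 - w - 20) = (w - 5)*(w - 4)*(w + 4)*(w + 4)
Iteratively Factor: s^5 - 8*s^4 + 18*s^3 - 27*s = (s - 3)*(s^4 - 5*s^3 + 3*s^2 + 9*s) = (s - 3)*(s + 1)*(s^3 - 6*s^2 + 9*s) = s*(s - 3)*(s + 1)*(s^2 - 6*s + 9) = s*(s - 3)^2*(s + 1)*(s - 3)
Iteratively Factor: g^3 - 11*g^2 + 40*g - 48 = (g - 4)*(g^2 - 7*g + 12) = (g - 4)^2*(g - 3)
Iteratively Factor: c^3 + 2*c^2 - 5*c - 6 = (c + 3)*(c^2 - c - 2) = (c + 1)*(c + 3)*(c - 2)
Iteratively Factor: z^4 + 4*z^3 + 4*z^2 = (z)*(z^3 + 4*z^2 + 4*z) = z*(z + 2)*(z^2 + 2*z) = z*(z + 2)^2*(z)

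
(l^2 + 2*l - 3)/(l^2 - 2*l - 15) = (l - 1)/(l - 5)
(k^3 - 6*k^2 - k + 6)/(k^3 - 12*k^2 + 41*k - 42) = (k^3 - 6*k^2 - k + 6)/(k^3 - 12*k^2 + 41*k - 42)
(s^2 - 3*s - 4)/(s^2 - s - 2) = (s - 4)/(s - 2)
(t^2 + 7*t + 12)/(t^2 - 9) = (t + 4)/(t - 3)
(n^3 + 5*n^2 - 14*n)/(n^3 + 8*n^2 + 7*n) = (n - 2)/(n + 1)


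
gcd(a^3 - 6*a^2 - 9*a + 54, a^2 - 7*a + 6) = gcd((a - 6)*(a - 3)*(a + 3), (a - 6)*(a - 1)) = a - 6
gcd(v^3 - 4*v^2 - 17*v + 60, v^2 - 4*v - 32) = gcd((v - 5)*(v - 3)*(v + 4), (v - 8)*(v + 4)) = v + 4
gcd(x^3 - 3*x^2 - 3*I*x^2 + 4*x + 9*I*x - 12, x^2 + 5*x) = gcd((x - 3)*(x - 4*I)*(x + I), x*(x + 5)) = 1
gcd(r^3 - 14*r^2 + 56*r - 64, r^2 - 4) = r - 2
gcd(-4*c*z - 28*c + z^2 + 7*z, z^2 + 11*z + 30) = 1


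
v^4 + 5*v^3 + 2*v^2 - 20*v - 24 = (v - 2)*(v + 2)^2*(v + 3)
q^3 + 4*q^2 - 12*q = q*(q - 2)*(q + 6)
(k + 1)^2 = k^2 + 2*k + 1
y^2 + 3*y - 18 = (y - 3)*(y + 6)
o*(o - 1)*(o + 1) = o^3 - o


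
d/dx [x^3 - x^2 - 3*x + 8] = 3*x^2 - 2*x - 3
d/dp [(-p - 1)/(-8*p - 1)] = -7/(8*p + 1)^2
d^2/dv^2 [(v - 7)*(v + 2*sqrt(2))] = 2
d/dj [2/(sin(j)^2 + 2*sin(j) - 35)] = -4*(sin(j) + 1)*cos(j)/(sin(j)^2 + 2*sin(j) - 35)^2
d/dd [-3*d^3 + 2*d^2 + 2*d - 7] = -9*d^2 + 4*d + 2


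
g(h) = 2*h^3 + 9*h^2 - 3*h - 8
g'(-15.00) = 1077.00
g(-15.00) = -4688.00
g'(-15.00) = 1077.00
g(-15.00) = -4688.00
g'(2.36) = 72.90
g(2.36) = 61.33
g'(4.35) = 188.84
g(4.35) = 313.88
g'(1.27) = 29.54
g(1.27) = 6.80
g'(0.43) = 5.85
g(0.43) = -7.47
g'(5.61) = 286.81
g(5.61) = 611.54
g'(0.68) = 12.01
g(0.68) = -5.25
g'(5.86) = 308.52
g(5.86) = 685.94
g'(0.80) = 15.24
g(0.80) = -3.62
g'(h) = 6*h^2 + 18*h - 3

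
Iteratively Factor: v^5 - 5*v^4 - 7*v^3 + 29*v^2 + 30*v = (v + 1)*(v^4 - 6*v^3 - v^2 + 30*v) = (v + 1)*(v + 2)*(v^3 - 8*v^2 + 15*v) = v*(v + 1)*(v + 2)*(v^2 - 8*v + 15) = v*(v - 5)*(v + 1)*(v + 2)*(v - 3)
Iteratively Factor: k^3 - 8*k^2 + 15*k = (k - 3)*(k^2 - 5*k) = (k - 5)*(k - 3)*(k)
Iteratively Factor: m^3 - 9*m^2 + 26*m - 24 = (m - 2)*(m^2 - 7*m + 12) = (m - 3)*(m - 2)*(m - 4)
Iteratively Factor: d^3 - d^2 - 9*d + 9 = (d + 3)*(d^2 - 4*d + 3) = (d - 3)*(d + 3)*(d - 1)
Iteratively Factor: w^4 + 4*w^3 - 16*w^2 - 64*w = (w + 4)*(w^3 - 16*w) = (w - 4)*(w + 4)*(w^2 + 4*w) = w*(w - 4)*(w + 4)*(w + 4)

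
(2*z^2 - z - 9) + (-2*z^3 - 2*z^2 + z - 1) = -2*z^3 - 10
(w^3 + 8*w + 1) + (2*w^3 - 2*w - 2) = 3*w^3 + 6*w - 1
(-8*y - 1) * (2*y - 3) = -16*y^2 + 22*y + 3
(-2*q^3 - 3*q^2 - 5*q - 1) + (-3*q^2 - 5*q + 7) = -2*q^3 - 6*q^2 - 10*q + 6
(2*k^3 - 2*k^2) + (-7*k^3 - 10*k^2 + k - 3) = -5*k^3 - 12*k^2 + k - 3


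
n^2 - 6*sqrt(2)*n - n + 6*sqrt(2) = (n - 1)*(n - 6*sqrt(2))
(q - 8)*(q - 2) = q^2 - 10*q + 16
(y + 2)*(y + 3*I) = y^2 + 2*y + 3*I*y + 6*I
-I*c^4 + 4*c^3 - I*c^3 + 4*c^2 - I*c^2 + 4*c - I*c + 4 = (c - I)*(c + I)*(c + 4*I)*(-I*c - I)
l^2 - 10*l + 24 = (l - 6)*(l - 4)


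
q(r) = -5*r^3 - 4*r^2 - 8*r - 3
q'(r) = -15*r^2 - 8*r - 8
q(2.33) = -106.60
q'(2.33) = -108.07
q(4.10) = -447.64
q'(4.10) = -292.95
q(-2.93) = 111.87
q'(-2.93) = -113.33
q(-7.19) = 1706.21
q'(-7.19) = -725.92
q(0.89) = -16.81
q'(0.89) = -27.00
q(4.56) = -596.75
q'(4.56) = -356.38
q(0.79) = -14.28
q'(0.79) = -23.68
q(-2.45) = 66.12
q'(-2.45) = -78.44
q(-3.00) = 120.00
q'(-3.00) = -119.00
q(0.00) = -3.00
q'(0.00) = -8.00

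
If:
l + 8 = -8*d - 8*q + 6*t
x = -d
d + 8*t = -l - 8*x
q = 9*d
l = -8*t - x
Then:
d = 0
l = -32/7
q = 0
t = 4/7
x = 0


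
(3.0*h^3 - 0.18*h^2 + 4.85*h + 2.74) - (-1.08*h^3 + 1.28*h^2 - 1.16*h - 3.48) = 4.08*h^3 - 1.46*h^2 + 6.01*h + 6.22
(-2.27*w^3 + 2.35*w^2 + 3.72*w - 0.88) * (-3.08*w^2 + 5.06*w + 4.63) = 6.9916*w^5 - 18.7242*w^4 - 10.0767*w^3 + 32.4141*w^2 + 12.7708*w - 4.0744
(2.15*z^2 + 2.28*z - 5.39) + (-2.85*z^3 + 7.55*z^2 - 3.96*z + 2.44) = -2.85*z^3 + 9.7*z^2 - 1.68*z - 2.95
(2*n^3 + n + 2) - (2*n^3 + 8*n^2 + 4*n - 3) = -8*n^2 - 3*n + 5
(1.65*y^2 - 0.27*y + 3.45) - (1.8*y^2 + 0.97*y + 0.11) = -0.15*y^2 - 1.24*y + 3.34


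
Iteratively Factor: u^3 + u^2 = (u + 1)*(u^2) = u*(u + 1)*(u)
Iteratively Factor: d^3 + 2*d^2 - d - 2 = (d - 1)*(d^2 + 3*d + 2) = (d - 1)*(d + 2)*(d + 1)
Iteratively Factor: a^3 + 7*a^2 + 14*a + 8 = (a + 4)*(a^2 + 3*a + 2) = (a + 2)*(a + 4)*(a + 1)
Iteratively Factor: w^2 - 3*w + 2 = (w - 1)*(w - 2)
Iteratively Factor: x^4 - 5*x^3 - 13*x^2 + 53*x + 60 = (x - 4)*(x^3 - x^2 - 17*x - 15) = (x - 4)*(x + 3)*(x^2 - 4*x - 5) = (x - 4)*(x + 1)*(x + 3)*(x - 5)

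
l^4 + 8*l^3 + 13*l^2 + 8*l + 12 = (l + 2)*(l + 6)*(l - I)*(l + I)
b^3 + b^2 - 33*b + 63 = (b - 3)^2*(b + 7)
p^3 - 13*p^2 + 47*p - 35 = (p - 7)*(p - 5)*(p - 1)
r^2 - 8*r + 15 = (r - 5)*(r - 3)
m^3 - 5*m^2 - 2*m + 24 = (m - 4)*(m - 3)*(m + 2)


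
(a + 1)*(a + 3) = a^2 + 4*a + 3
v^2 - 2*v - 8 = (v - 4)*(v + 2)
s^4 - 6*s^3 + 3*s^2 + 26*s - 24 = (s - 4)*(s - 3)*(s - 1)*(s + 2)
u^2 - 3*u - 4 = (u - 4)*(u + 1)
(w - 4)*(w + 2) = w^2 - 2*w - 8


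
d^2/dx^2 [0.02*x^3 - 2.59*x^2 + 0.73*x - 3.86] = 0.12*x - 5.18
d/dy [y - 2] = 1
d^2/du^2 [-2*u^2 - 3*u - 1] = -4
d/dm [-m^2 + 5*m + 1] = 5 - 2*m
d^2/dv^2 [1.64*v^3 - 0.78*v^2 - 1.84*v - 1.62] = 9.84*v - 1.56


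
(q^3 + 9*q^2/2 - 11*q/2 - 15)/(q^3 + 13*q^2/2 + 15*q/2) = (q - 2)/q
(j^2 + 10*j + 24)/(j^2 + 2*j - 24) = (j + 4)/(j - 4)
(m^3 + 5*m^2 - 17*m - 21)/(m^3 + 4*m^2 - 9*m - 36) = (m^2 + 8*m + 7)/(m^2 + 7*m + 12)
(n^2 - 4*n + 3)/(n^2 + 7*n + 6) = (n^2 - 4*n + 3)/(n^2 + 7*n + 6)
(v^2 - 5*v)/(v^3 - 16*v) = (v - 5)/(v^2 - 16)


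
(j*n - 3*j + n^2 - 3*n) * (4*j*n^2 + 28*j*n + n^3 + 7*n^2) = 4*j^2*n^3 + 16*j^2*n^2 - 84*j^2*n + 5*j*n^4 + 20*j*n^3 - 105*j*n^2 + n^5 + 4*n^4 - 21*n^3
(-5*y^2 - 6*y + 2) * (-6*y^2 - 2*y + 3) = 30*y^4 + 46*y^3 - 15*y^2 - 22*y + 6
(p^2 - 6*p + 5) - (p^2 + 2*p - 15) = 20 - 8*p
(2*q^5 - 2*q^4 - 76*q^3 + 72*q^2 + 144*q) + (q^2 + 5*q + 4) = 2*q^5 - 2*q^4 - 76*q^3 + 73*q^2 + 149*q + 4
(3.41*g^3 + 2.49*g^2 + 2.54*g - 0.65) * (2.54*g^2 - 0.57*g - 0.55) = 8.6614*g^5 + 4.3809*g^4 + 3.1568*g^3 - 4.4683*g^2 - 1.0265*g + 0.3575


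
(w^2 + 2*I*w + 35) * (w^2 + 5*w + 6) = w^4 + 5*w^3 + 2*I*w^3 + 41*w^2 + 10*I*w^2 + 175*w + 12*I*w + 210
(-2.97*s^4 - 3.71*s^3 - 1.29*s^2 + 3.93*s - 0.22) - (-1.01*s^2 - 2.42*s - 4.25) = -2.97*s^4 - 3.71*s^3 - 0.28*s^2 + 6.35*s + 4.03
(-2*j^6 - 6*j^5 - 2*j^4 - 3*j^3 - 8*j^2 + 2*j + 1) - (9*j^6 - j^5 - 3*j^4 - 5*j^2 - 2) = -11*j^6 - 5*j^5 + j^4 - 3*j^3 - 3*j^2 + 2*j + 3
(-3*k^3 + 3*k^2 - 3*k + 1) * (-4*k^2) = 12*k^5 - 12*k^4 + 12*k^3 - 4*k^2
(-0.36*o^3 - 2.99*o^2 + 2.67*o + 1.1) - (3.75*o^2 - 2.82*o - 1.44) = -0.36*o^3 - 6.74*o^2 + 5.49*o + 2.54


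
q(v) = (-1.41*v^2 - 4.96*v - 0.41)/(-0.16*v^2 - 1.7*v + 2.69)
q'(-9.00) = 7.32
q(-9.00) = -13.91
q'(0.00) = -1.94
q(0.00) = -0.15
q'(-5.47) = 1.47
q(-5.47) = -2.15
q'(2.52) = -3.42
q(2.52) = 8.38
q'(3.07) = -1.39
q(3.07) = 7.17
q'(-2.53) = 0.44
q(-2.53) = 0.52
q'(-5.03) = 1.26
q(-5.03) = -1.55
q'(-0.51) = -0.78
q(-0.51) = 0.50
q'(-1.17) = -0.14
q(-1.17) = 0.78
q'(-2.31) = 0.37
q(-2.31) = 0.61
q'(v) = (-2.82*v - 4.96)/(-0.16*v^2 - 1.7*v + 2.69) + (0.32*v + 1.7)*(-1.41*v^2 - 4.96*v - 0.41)/(-0.16*v^2 - 1.7*v + 2.69)^2 = (1.6034*v^2 - 7.717*v - 14.0394)/(0.0256*v^4 + 0.544*v^3 + 2.0292*v^2 - 9.146*v + 7.2361)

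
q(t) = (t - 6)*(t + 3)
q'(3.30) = 3.60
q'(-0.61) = -4.22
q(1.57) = -20.25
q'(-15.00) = -33.00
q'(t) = 2*t - 3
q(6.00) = 0.00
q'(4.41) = 5.82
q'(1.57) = 0.14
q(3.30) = -17.01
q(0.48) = -19.21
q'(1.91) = 0.82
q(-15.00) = 252.00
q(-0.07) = -17.79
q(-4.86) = 20.20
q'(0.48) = -2.04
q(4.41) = -11.78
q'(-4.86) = -12.72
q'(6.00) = 9.00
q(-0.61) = -15.80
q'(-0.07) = -3.14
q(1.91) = -20.08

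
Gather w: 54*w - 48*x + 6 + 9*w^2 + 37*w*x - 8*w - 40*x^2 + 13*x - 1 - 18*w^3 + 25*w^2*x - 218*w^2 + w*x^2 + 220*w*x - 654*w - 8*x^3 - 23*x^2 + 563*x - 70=-18*w^3 + w^2*(25*x - 209) + w*(x^2 + 257*x - 608) - 8*x^3 - 63*x^2 + 528*x - 65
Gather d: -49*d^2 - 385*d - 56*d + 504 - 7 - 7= -49*d^2 - 441*d + 490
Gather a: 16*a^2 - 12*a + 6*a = 16*a^2 - 6*a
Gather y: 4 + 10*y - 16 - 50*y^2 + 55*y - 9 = -50*y^2 + 65*y - 21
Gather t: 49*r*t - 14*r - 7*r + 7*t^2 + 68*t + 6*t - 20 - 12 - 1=-21*r + 7*t^2 + t*(49*r + 74) - 33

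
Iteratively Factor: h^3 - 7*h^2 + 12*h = (h)*(h^2 - 7*h + 12) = h*(h - 3)*(h - 4)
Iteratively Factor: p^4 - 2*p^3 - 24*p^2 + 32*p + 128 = (p - 4)*(p^3 + 2*p^2 - 16*p - 32) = (p - 4)*(p + 2)*(p^2 - 16) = (p - 4)*(p + 2)*(p + 4)*(p - 4)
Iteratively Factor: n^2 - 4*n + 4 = (n - 2)*(n - 2)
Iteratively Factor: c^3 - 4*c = (c - 2)*(c^2 + 2*c) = c*(c - 2)*(c + 2)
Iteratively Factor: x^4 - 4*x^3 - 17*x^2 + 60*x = (x - 3)*(x^3 - x^2 - 20*x) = (x - 5)*(x - 3)*(x^2 + 4*x) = x*(x - 5)*(x - 3)*(x + 4)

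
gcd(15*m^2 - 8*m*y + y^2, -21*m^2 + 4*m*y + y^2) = -3*m + y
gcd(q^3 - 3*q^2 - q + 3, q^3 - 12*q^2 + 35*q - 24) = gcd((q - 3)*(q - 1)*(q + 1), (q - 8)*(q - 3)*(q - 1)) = q^2 - 4*q + 3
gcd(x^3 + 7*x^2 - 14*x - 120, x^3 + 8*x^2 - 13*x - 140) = x^2 + x - 20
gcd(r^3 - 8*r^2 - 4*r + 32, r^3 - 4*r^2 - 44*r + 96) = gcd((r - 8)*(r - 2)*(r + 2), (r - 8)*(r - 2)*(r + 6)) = r^2 - 10*r + 16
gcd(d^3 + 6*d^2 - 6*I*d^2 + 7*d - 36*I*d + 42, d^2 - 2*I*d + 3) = d + I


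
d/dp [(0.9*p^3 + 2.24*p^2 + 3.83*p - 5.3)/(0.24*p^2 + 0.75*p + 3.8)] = (0.216*p^4 + 1.35*p^3 + 11.0208*p^2 + 19.568*p + 18.529)/(0.0576*p^4 + 0.36*p^3 + 2.3865*p^2 + 5.7*p + 14.44)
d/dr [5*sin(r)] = 5*cos(r)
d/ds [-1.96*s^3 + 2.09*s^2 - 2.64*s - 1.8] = -5.88*s^2 + 4.18*s - 2.64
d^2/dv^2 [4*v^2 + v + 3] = 8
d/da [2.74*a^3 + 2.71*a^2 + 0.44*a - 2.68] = 8.22*a^2 + 5.42*a + 0.44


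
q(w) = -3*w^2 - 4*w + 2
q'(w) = -6*w - 4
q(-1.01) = 2.98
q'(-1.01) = 2.06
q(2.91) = -35.04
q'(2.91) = -21.46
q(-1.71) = 0.07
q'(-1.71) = 6.26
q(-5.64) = -70.87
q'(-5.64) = 29.84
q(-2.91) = -11.76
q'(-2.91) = 13.46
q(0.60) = -1.48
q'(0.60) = -7.60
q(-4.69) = -45.23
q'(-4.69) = 24.14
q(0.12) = 1.48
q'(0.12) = -4.72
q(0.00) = 2.00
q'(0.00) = -4.00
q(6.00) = -130.00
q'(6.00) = -40.00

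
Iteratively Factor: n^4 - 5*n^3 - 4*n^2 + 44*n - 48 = (n - 2)*(n^3 - 3*n^2 - 10*n + 24) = (n - 4)*(n - 2)*(n^2 + n - 6) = (n - 4)*(n - 2)^2*(n + 3)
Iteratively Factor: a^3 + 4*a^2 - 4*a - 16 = (a + 2)*(a^2 + 2*a - 8) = (a - 2)*(a + 2)*(a + 4)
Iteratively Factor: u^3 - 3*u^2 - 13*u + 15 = (u - 5)*(u^2 + 2*u - 3) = (u - 5)*(u - 1)*(u + 3)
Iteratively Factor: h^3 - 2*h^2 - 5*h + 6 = (h + 2)*(h^2 - 4*h + 3) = (h - 1)*(h + 2)*(h - 3)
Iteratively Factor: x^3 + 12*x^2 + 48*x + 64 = (x + 4)*(x^2 + 8*x + 16) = (x + 4)^2*(x + 4)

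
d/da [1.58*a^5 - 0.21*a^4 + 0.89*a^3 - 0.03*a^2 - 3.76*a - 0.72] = 7.9*a^4 - 0.84*a^3 + 2.67*a^2 - 0.06*a - 3.76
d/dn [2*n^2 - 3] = 4*n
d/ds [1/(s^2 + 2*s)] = 2*(-s - 1)/(s^2*(s + 2)^2)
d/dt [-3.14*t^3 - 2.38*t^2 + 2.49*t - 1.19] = -9.42*t^2 - 4.76*t + 2.49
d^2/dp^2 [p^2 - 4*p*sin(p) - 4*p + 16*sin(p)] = 4*p*sin(p) - 16*sin(p) - 8*cos(p) + 2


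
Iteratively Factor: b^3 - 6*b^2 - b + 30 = (b - 5)*(b^2 - b - 6) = (b - 5)*(b - 3)*(b + 2)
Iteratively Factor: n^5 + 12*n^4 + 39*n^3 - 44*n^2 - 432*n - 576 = (n + 4)*(n^4 + 8*n^3 + 7*n^2 - 72*n - 144) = (n + 4)^2*(n^3 + 4*n^2 - 9*n - 36) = (n + 4)^3*(n^2 - 9) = (n - 3)*(n + 4)^3*(n + 3)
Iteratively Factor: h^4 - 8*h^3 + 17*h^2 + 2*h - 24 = (h - 4)*(h^3 - 4*h^2 + h + 6) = (h - 4)*(h - 3)*(h^2 - h - 2) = (h - 4)*(h - 3)*(h + 1)*(h - 2)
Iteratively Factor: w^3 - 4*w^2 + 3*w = (w)*(w^2 - 4*w + 3) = w*(w - 1)*(w - 3)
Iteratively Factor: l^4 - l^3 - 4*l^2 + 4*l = (l - 1)*(l^3 - 4*l) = l*(l - 1)*(l^2 - 4) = l*(l - 1)*(l + 2)*(l - 2)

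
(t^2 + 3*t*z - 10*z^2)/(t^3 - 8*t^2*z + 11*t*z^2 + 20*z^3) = (t^2 + 3*t*z - 10*z^2)/(t^3 - 8*t^2*z + 11*t*z^2 + 20*z^3)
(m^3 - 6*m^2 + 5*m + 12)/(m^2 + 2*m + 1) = (m^2 - 7*m + 12)/(m + 1)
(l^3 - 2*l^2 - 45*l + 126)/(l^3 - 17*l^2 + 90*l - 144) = (l + 7)/(l - 8)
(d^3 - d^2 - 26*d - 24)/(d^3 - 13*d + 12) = (d^2 - 5*d - 6)/(d^2 - 4*d + 3)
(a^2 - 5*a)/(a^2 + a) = (a - 5)/(a + 1)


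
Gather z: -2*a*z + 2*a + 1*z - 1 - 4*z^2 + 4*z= 2*a - 4*z^2 + z*(5 - 2*a) - 1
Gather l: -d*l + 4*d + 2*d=-d*l + 6*d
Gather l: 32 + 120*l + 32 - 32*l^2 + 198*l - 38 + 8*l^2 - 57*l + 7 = -24*l^2 + 261*l + 33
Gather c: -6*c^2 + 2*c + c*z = -6*c^2 + c*(z + 2)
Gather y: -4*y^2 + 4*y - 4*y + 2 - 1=1 - 4*y^2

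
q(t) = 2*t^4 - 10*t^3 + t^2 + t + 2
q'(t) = 8*t^3 - 30*t^2 + 2*t + 1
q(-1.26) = 27.37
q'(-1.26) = -65.15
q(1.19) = -8.23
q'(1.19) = -25.62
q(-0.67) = 5.19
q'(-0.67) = -16.21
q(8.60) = 4664.16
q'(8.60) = 2887.85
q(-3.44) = 697.54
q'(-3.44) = -686.55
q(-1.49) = 45.67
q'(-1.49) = -95.05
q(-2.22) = 162.70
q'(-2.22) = -238.82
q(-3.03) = 454.91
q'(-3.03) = -503.03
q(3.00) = -94.00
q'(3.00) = -47.00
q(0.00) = 2.00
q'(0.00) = 1.00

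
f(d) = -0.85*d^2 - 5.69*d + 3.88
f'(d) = -1.7*d - 5.69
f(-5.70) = 8.70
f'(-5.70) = 4.00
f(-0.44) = 6.22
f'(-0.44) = -4.94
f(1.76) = -8.77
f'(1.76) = -8.68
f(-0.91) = 8.35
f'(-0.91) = -4.14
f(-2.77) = 13.12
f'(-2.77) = -0.98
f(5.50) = -53.13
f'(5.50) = -15.04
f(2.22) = -12.94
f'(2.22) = -9.46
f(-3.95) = 13.09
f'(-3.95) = 1.02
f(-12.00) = -50.24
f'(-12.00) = 14.71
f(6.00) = -60.86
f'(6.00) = -15.89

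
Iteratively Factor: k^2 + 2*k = (k + 2)*(k)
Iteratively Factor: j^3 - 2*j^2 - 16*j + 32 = (j - 4)*(j^2 + 2*j - 8) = (j - 4)*(j + 4)*(j - 2)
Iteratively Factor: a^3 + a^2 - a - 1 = (a + 1)*(a^2 - 1) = (a - 1)*(a + 1)*(a + 1)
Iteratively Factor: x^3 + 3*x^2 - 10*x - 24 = (x + 4)*(x^2 - x - 6) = (x - 3)*(x + 4)*(x + 2)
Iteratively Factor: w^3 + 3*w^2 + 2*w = (w + 1)*(w^2 + 2*w) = w*(w + 1)*(w + 2)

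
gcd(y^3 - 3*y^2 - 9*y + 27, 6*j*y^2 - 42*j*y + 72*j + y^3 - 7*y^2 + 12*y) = y - 3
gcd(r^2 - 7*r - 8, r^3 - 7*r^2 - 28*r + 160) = r - 8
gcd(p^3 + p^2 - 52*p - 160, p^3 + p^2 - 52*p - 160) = p^3 + p^2 - 52*p - 160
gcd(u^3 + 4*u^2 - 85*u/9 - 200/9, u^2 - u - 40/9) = u^2 - u - 40/9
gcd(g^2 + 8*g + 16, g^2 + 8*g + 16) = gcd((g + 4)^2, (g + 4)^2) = g^2 + 8*g + 16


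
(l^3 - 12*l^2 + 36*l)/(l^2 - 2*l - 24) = l*(l - 6)/(l + 4)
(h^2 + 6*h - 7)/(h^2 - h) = (h + 7)/h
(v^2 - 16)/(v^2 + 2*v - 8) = (v - 4)/(v - 2)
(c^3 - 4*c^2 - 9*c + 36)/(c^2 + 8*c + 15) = (c^2 - 7*c + 12)/(c + 5)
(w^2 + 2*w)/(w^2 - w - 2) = w*(w + 2)/(w^2 - w - 2)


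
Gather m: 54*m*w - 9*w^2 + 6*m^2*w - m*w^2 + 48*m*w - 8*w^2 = 6*m^2*w + m*(-w^2 + 102*w) - 17*w^2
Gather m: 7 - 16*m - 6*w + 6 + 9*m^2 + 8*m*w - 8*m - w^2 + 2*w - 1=9*m^2 + m*(8*w - 24) - w^2 - 4*w + 12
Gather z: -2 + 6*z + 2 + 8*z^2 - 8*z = 8*z^2 - 2*z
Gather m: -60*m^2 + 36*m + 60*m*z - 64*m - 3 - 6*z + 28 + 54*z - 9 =-60*m^2 + m*(60*z - 28) + 48*z + 16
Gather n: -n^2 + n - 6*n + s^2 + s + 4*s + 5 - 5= -n^2 - 5*n + s^2 + 5*s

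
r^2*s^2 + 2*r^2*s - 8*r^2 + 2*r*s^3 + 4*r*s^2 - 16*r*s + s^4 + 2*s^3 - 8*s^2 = (r + s)^2*(s - 2)*(s + 4)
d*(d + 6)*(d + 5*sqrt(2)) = d^3 + 6*d^2 + 5*sqrt(2)*d^2 + 30*sqrt(2)*d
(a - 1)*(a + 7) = a^2 + 6*a - 7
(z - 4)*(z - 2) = z^2 - 6*z + 8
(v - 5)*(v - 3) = v^2 - 8*v + 15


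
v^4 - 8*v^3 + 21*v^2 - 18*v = v*(v - 3)^2*(v - 2)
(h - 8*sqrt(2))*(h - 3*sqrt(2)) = h^2 - 11*sqrt(2)*h + 48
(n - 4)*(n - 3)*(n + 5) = n^3 - 2*n^2 - 23*n + 60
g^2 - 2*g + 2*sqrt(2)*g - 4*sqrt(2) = (g - 2)*(g + 2*sqrt(2))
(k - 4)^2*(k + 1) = k^3 - 7*k^2 + 8*k + 16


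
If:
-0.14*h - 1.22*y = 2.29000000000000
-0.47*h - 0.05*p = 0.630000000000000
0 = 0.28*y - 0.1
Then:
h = -19.47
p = 170.41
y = 0.36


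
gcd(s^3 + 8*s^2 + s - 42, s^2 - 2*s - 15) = s + 3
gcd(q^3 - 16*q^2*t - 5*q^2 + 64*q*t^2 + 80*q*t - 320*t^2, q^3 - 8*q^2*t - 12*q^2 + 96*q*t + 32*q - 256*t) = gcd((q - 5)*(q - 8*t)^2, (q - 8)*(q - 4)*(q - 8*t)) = q - 8*t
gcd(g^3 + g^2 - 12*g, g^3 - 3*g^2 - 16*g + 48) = g^2 + g - 12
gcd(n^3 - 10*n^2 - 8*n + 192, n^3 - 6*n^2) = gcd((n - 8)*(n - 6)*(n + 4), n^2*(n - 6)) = n - 6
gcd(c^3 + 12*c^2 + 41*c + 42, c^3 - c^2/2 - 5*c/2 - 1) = 1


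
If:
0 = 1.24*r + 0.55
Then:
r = -0.44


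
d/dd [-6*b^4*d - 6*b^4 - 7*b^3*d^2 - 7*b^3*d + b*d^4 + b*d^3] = b*(-6*b^3 - 14*b^2*d - 7*b^2 + 4*d^3 + 3*d^2)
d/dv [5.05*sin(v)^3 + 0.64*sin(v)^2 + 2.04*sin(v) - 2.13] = (15.15*sin(v)^2 + 1.28*sin(v) + 2.04)*cos(v)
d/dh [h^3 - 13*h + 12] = 3*h^2 - 13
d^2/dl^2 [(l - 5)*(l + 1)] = 2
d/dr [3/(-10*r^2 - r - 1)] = 3*(20*r + 1)/(10*r^2 + r + 1)^2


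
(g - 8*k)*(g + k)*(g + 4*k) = g^3 - 3*g^2*k - 36*g*k^2 - 32*k^3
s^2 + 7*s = s*(s + 7)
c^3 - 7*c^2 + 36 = (c - 6)*(c - 3)*(c + 2)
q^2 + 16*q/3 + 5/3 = (q + 1/3)*(q + 5)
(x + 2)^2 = x^2 + 4*x + 4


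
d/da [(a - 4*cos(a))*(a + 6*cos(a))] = -2*a*sin(a) + 2*a + 24*sin(2*a) + 2*cos(a)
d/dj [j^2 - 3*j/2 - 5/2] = 2*j - 3/2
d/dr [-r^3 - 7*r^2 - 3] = r*(-3*r - 14)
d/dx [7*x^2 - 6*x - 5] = 14*x - 6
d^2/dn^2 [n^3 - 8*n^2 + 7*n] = 6*n - 16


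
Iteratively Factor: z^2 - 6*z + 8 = (z - 2)*(z - 4)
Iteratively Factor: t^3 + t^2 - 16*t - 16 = (t + 4)*(t^2 - 3*t - 4) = (t + 1)*(t + 4)*(t - 4)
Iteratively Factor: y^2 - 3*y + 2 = (y - 2)*(y - 1)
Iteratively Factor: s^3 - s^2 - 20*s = (s)*(s^2 - s - 20) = s*(s + 4)*(s - 5)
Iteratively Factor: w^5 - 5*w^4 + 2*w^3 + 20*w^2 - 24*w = (w - 2)*(w^4 - 3*w^3 - 4*w^2 + 12*w) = (w - 3)*(w - 2)*(w^3 - 4*w) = (w - 3)*(w - 2)^2*(w^2 + 2*w) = (w - 3)*(w - 2)^2*(w + 2)*(w)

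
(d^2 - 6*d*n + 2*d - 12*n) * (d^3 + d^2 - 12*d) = d^5 - 6*d^4*n + 3*d^4 - 18*d^3*n - 10*d^3 + 60*d^2*n - 24*d^2 + 144*d*n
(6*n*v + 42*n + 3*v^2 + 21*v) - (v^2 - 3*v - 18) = 6*n*v + 42*n + 2*v^2 + 24*v + 18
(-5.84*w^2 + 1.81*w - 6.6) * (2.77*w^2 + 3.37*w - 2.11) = -16.1768*w^4 - 14.6671*w^3 + 0.140099999999999*w^2 - 26.0611*w + 13.926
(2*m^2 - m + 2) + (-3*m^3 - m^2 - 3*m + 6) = -3*m^3 + m^2 - 4*m + 8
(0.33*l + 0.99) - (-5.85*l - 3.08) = 6.18*l + 4.07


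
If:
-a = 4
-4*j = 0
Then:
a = -4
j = 0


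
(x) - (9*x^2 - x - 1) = -9*x^2 + 2*x + 1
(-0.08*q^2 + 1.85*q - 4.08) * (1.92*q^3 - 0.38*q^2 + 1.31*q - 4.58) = -0.1536*q^5 + 3.5824*q^4 - 8.6414*q^3 + 4.3403*q^2 - 13.8178*q + 18.6864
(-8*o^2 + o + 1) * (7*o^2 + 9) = -56*o^4 + 7*o^3 - 65*o^2 + 9*o + 9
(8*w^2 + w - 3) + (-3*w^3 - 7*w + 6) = -3*w^3 + 8*w^2 - 6*w + 3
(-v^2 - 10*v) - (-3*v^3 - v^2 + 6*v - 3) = 3*v^3 - 16*v + 3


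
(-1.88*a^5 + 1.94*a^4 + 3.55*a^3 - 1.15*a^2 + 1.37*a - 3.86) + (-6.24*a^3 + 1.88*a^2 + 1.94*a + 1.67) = -1.88*a^5 + 1.94*a^4 - 2.69*a^3 + 0.73*a^2 + 3.31*a - 2.19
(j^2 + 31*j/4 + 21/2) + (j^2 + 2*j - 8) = 2*j^2 + 39*j/4 + 5/2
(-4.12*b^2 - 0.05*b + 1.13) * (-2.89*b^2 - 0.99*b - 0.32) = 11.9068*b^4 + 4.2233*b^3 - 1.8978*b^2 - 1.1027*b - 0.3616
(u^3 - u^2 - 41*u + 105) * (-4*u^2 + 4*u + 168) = -4*u^5 + 8*u^4 + 328*u^3 - 752*u^2 - 6468*u + 17640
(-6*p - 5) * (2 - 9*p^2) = 54*p^3 + 45*p^2 - 12*p - 10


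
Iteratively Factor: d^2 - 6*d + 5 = (d - 1)*(d - 5)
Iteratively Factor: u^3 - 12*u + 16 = (u + 4)*(u^2 - 4*u + 4) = (u - 2)*(u + 4)*(u - 2)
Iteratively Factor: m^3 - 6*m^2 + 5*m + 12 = (m - 3)*(m^2 - 3*m - 4) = (m - 3)*(m + 1)*(m - 4)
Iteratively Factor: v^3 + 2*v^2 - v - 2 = (v + 2)*(v^2 - 1) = (v - 1)*(v + 2)*(v + 1)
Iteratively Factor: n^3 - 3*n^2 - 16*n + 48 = (n - 4)*(n^2 + n - 12) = (n - 4)*(n - 3)*(n + 4)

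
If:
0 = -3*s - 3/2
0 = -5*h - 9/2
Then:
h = -9/10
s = -1/2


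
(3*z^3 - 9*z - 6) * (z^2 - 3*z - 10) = 3*z^5 - 9*z^4 - 39*z^3 + 21*z^2 + 108*z + 60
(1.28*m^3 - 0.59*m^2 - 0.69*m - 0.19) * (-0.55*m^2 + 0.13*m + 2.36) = -0.704*m^5 + 0.4909*m^4 + 3.3236*m^3 - 1.3776*m^2 - 1.6531*m - 0.4484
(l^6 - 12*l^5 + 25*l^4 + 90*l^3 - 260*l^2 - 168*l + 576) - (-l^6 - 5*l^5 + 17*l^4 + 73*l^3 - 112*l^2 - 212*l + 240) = 2*l^6 - 7*l^5 + 8*l^4 + 17*l^3 - 148*l^2 + 44*l + 336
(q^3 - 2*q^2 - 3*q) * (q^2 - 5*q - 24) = q^5 - 7*q^4 - 17*q^3 + 63*q^2 + 72*q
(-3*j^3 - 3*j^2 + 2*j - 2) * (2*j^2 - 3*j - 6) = -6*j^5 + 3*j^4 + 31*j^3 + 8*j^2 - 6*j + 12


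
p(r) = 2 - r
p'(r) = -1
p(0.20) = 1.80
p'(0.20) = -1.00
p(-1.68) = 3.68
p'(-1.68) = -1.00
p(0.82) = 1.18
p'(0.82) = -1.00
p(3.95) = -1.95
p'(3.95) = -1.00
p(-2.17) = 4.17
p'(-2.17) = -1.00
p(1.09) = 0.91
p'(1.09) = -1.00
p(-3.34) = 5.34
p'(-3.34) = -1.00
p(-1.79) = 3.79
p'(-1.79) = -1.00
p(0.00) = 2.00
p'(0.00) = -1.00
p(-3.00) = 5.00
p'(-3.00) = -1.00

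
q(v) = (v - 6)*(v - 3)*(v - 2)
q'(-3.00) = 129.00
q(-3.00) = -270.00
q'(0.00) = 36.00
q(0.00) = -36.00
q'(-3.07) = 131.81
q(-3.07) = -279.13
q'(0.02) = 35.56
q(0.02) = -35.28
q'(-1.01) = 61.28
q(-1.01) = -84.61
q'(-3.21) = 137.53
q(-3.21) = -297.98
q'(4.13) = -3.69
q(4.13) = -4.50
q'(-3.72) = 159.36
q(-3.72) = -373.62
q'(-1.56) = 77.62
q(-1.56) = -122.73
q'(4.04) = -3.92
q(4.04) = -4.16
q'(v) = (v - 6)*(v - 3) + (v - 6)*(v - 2) + (v - 3)*(v - 2)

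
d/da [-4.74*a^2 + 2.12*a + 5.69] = 2.12 - 9.48*a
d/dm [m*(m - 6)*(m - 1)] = 3*m^2 - 14*m + 6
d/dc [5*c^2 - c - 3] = 10*c - 1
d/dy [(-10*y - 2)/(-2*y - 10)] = 24/(y + 5)^2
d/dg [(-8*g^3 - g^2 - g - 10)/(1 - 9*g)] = (144*g^3 - 15*g^2 - 2*g - 91)/(81*g^2 - 18*g + 1)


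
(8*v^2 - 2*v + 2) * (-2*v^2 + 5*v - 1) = -16*v^4 + 44*v^3 - 22*v^2 + 12*v - 2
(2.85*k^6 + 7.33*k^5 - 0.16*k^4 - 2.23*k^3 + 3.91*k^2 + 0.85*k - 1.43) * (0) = 0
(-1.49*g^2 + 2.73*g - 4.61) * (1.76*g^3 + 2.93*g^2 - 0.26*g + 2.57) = -2.6224*g^5 + 0.4391*g^4 + 0.272700000000001*g^3 - 18.0464*g^2 + 8.2147*g - 11.8477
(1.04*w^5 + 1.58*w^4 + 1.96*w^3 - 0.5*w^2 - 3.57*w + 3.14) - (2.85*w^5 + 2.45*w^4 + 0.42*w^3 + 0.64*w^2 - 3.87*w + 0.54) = -1.81*w^5 - 0.87*w^4 + 1.54*w^3 - 1.14*w^2 + 0.3*w + 2.6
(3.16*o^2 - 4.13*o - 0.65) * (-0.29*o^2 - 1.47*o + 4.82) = -0.9164*o^4 - 3.4475*o^3 + 21.4908*o^2 - 18.9511*o - 3.133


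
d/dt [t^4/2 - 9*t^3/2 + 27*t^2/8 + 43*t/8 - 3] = 2*t^3 - 27*t^2/2 + 27*t/4 + 43/8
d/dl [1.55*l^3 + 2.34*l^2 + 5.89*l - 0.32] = 4.65*l^2 + 4.68*l + 5.89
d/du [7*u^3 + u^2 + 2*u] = 21*u^2 + 2*u + 2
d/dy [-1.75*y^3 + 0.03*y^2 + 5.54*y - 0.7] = -5.25*y^2 + 0.06*y + 5.54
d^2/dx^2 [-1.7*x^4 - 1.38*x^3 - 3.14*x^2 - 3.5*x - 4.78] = -20.4*x^2 - 8.28*x - 6.28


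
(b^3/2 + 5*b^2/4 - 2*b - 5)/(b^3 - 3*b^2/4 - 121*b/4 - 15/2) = (-2*b^3 - 5*b^2 + 8*b + 20)/(-4*b^3 + 3*b^2 + 121*b + 30)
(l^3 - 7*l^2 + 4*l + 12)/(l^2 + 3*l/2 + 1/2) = 2*(l^2 - 8*l + 12)/(2*l + 1)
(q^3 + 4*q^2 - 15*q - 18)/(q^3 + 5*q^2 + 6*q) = (q^3 + 4*q^2 - 15*q - 18)/(q*(q^2 + 5*q + 6))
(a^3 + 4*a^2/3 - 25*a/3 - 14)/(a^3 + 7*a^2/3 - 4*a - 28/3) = (a - 3)/(a - 2)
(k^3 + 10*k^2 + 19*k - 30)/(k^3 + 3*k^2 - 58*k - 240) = (k - 1)/(k - 8)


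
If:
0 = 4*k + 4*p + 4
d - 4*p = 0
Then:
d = 4*p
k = -p - 1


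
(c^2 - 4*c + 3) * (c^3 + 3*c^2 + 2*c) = c^5 - c^4 - 7*c^3 + c^2 + 6*c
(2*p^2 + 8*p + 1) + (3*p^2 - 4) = 5*p^2 + 8*p - 3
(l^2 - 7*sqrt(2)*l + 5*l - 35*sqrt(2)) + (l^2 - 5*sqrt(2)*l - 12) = 2*l^2 - 12*sqrt(2)*l + 5*l - 35*sqrt(2) - 12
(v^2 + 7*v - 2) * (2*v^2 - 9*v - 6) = 2*v^4 + 5*v^3 - 73*v^2 - 24*v + 12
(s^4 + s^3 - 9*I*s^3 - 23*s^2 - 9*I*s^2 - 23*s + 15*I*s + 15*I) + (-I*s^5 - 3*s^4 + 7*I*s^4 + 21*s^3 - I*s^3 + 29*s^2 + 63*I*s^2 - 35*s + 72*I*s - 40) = -I*s^5 - 2*s^4 + 7*I*s^4 + 22*s^3 - 10*I*s^3 + 6*s^2 + 54*I*s^2 - 58*s + 87*I*s - 40 + 15*I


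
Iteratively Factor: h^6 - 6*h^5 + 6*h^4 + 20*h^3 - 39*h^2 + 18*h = (h + 2)*(h^5 - 8*h^4 + 22*h^3 - 24*h^2 + 9*h) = (h - 1)*(h + 2)*(h^4 - 7*h^3 + 15*h^2 - 9*h) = (h - 3)*(h - 1)*(h + 2)*(h^3 - 4*h^2 + 3*h) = (h - 3)^2*(h - 1)*(h + 2)*(h^2 - h) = h*(h - 3)^2*(h - 1)*(h + 2)*(h - 1)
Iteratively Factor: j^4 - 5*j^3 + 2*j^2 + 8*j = (j)*(j^3 - 5*j^2 + 2*j + 8) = j*(j - 2)*(j^2 - 3*j - 4) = j*(j - 4)*(j - 2)*(j + 1)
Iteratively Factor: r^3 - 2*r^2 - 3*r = (r - 3)*(r^2 + r) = r*(r - 3)*(r + 1)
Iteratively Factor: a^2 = (a)*(a)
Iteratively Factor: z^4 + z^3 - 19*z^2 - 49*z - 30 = (z + 1)*(z^3 - 19*z - 30) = (z - 5)*(z + 1)*(z^2 + 5*z + 6) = (z - 5)*(z + 1)*(z + 2)*(z + 3)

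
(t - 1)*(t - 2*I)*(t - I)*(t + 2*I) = t^4 - t^3 - I*t^3 + 4*t^2 + I*t^2 - 4*t - 4*I*t + 4*I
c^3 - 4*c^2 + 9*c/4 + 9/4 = (c - 3)*(c - 3/2)*(c + 1/2)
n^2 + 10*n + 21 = (n + 3)*(n + 7)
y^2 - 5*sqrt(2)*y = y*(y - 5*sqrt(2))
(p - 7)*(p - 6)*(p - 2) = p^3 - 15*p^2 + 68*p - 84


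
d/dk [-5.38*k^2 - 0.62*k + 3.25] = -10.76*k - 0.62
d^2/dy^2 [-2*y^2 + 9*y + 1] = -4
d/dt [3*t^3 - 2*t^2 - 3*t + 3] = 9*t^2 - 4*t - 3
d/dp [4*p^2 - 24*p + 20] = 8*p - 24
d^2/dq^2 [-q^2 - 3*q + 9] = -2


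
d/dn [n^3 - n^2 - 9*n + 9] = 3*n^2 - 2*n - 9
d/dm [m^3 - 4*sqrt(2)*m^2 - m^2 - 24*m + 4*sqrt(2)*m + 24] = 3*m^2 - 8*sqrt(2)*m - 2*m - 24 + 4*sqrt(2)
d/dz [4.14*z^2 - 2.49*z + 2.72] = 8.28*z - 2.49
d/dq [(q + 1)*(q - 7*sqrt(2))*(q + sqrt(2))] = 3*q^2 - 12*sqrt(2)*q + 2*q - 14 - 6*sqrt(2)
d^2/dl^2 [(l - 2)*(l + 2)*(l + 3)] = 6*l + 6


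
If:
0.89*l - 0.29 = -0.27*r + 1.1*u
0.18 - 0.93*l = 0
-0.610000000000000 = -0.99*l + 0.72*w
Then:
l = 0.19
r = 4.07407407407407*u + 0.436081242532855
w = -0.58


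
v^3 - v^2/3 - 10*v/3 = v*(v - 2)*(v + 5/3)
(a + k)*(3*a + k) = 3*a^2 + 4*a*k + k^2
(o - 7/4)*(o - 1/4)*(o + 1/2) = o^3 - 3*o^2/2 - 9*o/16 + 7/32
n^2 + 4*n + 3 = (n + 1)*(n + 3)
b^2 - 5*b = b*(b - 5)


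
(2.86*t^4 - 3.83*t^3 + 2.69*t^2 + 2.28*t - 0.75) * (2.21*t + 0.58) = 6.3206*t^5 - 6.8055*t^4 + 3.7235*t^3 + 6.599*t^2 - 0.3351*t - 0.435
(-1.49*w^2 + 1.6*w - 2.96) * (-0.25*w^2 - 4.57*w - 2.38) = 0.3725*w^4 + 6.4093*w^3 - 3.0258*w^2 + 9.7192*w + 7.0448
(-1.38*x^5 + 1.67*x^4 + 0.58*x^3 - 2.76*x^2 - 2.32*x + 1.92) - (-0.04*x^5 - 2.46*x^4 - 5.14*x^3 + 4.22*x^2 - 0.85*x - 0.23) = -1.34*x^5 + 4.13*x^4 + 5.72*x^3 - 6.98*x^2 - 1.47*x + 2.15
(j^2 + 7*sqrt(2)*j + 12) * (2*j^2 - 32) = 2*j^4 + 14*sqrt(2)*j^3 - 8*j^2 - 224*sqrt(2)*j - 384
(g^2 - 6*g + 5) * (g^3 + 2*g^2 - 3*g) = g^5 - 4*g^4 - 10*g^3 + 28*g^2 - 15*g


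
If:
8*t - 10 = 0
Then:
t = 5/4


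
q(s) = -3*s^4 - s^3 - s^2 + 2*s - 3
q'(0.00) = 2.00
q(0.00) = -3.00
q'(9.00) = -9007.00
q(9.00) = -20478.00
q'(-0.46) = 3.45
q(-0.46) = -4.17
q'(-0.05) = 2.09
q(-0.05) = -3.10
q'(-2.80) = 247.50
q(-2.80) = -178.88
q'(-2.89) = 272.37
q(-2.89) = -202.27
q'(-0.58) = 4.49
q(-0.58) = -4.64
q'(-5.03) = 1463.32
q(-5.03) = -1831.50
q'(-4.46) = 1015.84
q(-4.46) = -1130.12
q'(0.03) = 1.94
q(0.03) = -2.94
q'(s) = -12*s^3 - 3*s^2 - 2*s + 2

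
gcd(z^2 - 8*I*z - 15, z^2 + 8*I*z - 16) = 1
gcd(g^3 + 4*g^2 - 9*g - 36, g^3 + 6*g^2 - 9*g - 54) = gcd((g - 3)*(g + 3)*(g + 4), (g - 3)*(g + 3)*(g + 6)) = g^2 - 9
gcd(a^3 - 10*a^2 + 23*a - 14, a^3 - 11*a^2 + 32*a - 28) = a^2 - 9*a + 14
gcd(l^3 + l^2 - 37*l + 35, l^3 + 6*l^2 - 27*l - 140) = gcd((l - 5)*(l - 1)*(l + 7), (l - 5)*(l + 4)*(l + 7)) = l^2 + 2*l - 35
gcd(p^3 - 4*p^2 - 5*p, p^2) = p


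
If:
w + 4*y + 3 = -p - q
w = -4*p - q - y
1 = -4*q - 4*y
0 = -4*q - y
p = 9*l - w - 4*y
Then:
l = -37/108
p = 2/3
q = 1/12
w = -29/12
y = -1/3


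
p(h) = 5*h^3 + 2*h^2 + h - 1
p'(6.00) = 565.00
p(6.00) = 1157.00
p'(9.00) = 1252.00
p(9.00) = 3815.00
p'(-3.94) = 218.09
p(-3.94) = -279.71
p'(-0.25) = 0.94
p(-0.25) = -1.20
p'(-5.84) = 489.22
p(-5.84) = -934.51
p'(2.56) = 109.54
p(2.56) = 98.55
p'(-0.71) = 5.72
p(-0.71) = -2.49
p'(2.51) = 105.54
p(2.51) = 93.18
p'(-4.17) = 245.15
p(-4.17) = -332.95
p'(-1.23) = 18.77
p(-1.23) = -8.51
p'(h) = 15*h^2 + 4*h + 1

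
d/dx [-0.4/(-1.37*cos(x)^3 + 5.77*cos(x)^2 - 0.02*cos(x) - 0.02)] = (1.644*cos(x)^2 - 4.616*cos(x) + 0.008)*sin(x)/(1.37*cos(x)^3 - 5.77*cos(x)^2 + 0.02*cos(x) + 0.02)^2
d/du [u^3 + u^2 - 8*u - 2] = 3*u^2 + 2*u - 8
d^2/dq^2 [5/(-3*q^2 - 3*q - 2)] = 30*(3*q^2 + 3*q - 3*(2*q + 1)^2 + 2)/(3*q^2 + 3*q + 2)^3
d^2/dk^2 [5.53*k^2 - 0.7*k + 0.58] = 11.0600000000000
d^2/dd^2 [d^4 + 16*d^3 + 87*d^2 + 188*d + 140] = 12*d^2 + 96*d + 174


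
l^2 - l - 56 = (l - 8)*(l + 7)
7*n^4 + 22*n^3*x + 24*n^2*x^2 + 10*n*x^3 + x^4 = (n + x)^3*(7*n + x)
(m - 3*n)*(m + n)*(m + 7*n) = m^3 + 5*m^2*n - 17*m*n^2 - 21*n^3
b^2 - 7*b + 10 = (b - 5)*(b - 2)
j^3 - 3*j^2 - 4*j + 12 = (j - 3)*(j - 2)*(j + 2)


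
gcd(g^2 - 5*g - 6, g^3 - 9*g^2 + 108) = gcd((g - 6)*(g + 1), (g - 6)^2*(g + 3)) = g - 6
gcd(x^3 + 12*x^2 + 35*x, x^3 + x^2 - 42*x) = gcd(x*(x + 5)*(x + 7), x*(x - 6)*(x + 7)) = x^2 + 7*x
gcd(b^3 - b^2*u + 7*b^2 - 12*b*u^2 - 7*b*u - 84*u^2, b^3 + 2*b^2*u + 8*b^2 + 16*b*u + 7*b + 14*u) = b + 7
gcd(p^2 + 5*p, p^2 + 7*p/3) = p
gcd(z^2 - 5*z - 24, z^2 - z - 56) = z - 8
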